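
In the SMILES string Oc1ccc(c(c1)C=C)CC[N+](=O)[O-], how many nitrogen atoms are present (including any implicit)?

1

The symbol for nitrogen appears 1 time in the SMILES.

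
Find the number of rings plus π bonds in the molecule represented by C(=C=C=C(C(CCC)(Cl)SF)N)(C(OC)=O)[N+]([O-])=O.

5

Molecular formula from the SMILES: C10H12ClFN2O4S.
DoU = (2C + 2 + N − H − X)/2 = (2·10 + 2 + 2 − 12 − 2)/2 = 10/2 = 5.
(Structurally: 0 ring(s) + 5 π bond(s) = 5.)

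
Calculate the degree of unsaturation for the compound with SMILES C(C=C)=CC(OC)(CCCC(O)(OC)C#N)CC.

Molecular formula from the SMILES: C14H23NO3.
DoU = (2C + 2 + N − H − X)/2 = (2·14 + 2 + 1 − 23 − 0)/2 = 8/2 = 4.
(Structurally: 0 ring(s) + 4 π bond(s) = 4.)

4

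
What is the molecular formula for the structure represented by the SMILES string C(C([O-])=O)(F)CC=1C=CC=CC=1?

Heavy atoms from the SMILES: 9 C, 1 F, 2 O.
Implicit hydrogens by atom environment:
  5 × C (aromatic): 1 H each → 5
  1 × C: 2 H
  1 × C: 1 H
  1 × C: no H
  1 × C (aromatic): no H
  1 × F: no H
  1 × O: no H
  1 × O (charge -1): no H
  Total hydrogens = 8.
Net charge -1.
Molecular formula: C9H8FO2-

C9H8FO2-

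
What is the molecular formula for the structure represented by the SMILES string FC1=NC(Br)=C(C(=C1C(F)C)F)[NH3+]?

C7H7BrF3N2+

Heavy atoms from the SMILES: 1 Br, 7 C, 3 F, 2 N.
Implicit hydrogens by atom environment:
  5 × C (aromatic): no H
  3 × F: no H
  1 × Br: no H
  1 × C: 3 H
  1 × C: 1 H
  1 × N (charge +1): 3 H
  1 × N (aromatic): no H
  Total hydrogens = 7.
Net charge +1.
Molecular formula: C7H7BrF3N2+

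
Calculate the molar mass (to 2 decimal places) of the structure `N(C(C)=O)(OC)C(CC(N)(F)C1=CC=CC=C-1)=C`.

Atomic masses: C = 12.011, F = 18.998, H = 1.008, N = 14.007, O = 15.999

252.29

Molecular formula: C13H17FN2O2.
M = 13×12.011 + 1×18.998 + 17×1.008 + 2×14.007 + 2×15.999 = 252.29 g/mol.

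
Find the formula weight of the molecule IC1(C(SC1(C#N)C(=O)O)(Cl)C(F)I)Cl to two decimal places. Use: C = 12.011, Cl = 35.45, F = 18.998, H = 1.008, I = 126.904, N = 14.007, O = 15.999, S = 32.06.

Molecular formula: C6H2Cl2FI2NO2S.
M = 6×12.011 + 2×35.45 + 1×18.998 + 2×1.008 + 2×126.904 + 1×14.007 + 2×15.999 + 1×32.06 = 495.85 g/mol.

495.85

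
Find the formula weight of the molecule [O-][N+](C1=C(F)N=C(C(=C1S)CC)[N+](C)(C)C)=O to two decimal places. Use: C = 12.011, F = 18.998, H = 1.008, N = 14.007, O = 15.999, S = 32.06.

Molecular formula: C10H15FN3O2S+.
M = 10×12.011 + 1×18.998 + 15×1.008 + 3×14.007 + 2×15.999 + 1×32.06 = 260.31 g/mol.

260.31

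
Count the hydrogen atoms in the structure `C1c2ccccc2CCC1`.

12

Hydrogens are implicit in SMILES; fill each atom to its normal valence:
  4 × C: 2 H each → 8
  4 × C (aromatic): 1 H each → 4
  2 × C (aromatic): no H
  Total hydrogens = 12.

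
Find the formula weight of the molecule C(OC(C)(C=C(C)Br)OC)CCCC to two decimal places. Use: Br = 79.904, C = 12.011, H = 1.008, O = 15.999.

265.19

Molecular formula: C11H21BrO2.
M = 1×79.904 + 11×12.011 + 21×1.008 + 2×15.999 = 265.19 g/mol.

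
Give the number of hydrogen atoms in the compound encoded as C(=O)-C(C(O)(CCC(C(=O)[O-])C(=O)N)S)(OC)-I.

Hydrogens are implicit in SMILES; fill each atom to its normal valence:
  4 × C: no H
  4 × O: no H
  2 × C: 2 H each → 4
  2 × C: 1 H each → 2
  1 × C: 3 H
  1 × I: no H
  1 × N: 2 H
  1 × O: 1 H
  1 × O (charge -1): no H
  1 × S: 1 H
  Total hydrogens = 13.

13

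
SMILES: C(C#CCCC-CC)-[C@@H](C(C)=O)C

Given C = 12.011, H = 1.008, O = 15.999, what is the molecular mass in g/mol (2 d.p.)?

180.29

Molecular formula: C12H20O.
M = 12×12.011 + 20×1.008 + 1×15.999 = 180.29 g/mol.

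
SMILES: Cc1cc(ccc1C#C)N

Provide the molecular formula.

C9H9N

Heavy atoms from the SMILES: 9 C, 1 N.
Implicit hydrogens by atom environment:
  3 × C (aromatic): 1 H each → 3
  3 × C (aromatic): no H
  1 × C: 3 H
  1 × C: 1 H
  1 × C: no H
  1 × N: 2 H
  Total hydrogens = 9.
Molecular formula: C9H9N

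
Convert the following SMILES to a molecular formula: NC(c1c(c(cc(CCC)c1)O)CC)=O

C12H17NO2

Heavy atoms from the SMILES: 12 C, 1 N, 2 O.
Implicit hydrogens by atom environment:
  4 × C (aromatic): no H
  3 × C: 2 H each → 6
  2 × C: 3 H each → 6
  2 × C (aromatic): 1 H each → 2
  1 × C: no H
  1 × N: 2 H
  1 × O: 1 H
  1 × O: no H
  Total hydrogens = 17.
Molecular formula: C12H17NO2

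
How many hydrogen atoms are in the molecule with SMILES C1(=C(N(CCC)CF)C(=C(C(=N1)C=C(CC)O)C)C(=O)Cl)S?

20

Hydrogens are implicit in SMILES; fill each atom to its normal valence:
  5 × C (aromatic): no H
  4 × C: 2 H each → 8
  3 × C: 3 H each → 9
  2 × C: no H
  1 × C: 1 H
  1 × Cl: no H
  1 × F: no H
  1 × N (aromatic): no H
  1 × N: no H
  1 × O: 1 H
  1 × O: no H
  1 × S: 1 H
  Total hydrogens = 20.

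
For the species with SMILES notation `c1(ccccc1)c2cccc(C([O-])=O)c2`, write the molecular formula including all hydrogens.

C13H9O2-

Heavy atoms from the SMILES: 13 C, 2 O.
Implicit hydrogens by atom environment:
  9 × C (aromatic): 1 H each → 9
  3 × C (aromatic): no H
  1 × C: no H
  1 × O: no H
  1 × O (charge -1): no H
  Total hydrogens = 9.
Net charge -1.
Molecular formula: C13H9O2-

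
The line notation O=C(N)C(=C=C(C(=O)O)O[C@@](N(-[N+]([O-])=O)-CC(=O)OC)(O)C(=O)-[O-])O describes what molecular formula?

C10H10N3O12-

Heavy atoms from the SMILES: 10 C, 3 N, 12 O.
Implicit hydrogens by atom environment:
  8 × C: no H
  7 × O: no H
  3 × O: 1 H each → 3
  2 × O (charge -1): no H
  1 × C: 3 H
  1 × C: 2 H
  1 × N: 2 H
  1 × N: no H
  1 × N (charge +1): no H
  Total hydrogens = 10.
Net charge -1.
Molecular formula: C10H10N3O12-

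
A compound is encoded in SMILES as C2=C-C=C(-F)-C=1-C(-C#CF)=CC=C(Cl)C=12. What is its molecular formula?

C12H5ClF2

Heavy atoms from the SMILES: 12 C, 1 Cl, 2 F.
Implicit hydrogens by atom environment:
  5 × C (aromatic): 1 H each → 5
  5 × C (aromatic): no H
  2 × C: no H
  2 × F: no H
  1 × Cl: no H
  Total hydrogens = 5.
Molecular formula: C12H5ClF2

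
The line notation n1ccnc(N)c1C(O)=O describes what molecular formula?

Heavy atoms from the SMILES: 5 C, 3 N, 2 O.
Implicit hydrogens by atom environment:
  2 × C (aromatic): 1 H each → 2
  2 × C (aromatic): no H
  2 × N (aromatic): no H
  1 × C: no H
  1 × N: 2 H
  1 × O: 1 H
  1 × O: no H
  Total hydrogens = 5.
Molecular formula: C5H5N3O2

C5H5N3O2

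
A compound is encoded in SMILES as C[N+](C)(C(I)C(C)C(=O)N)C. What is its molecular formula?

Heavy atoms from the SMILES: 7 C, 1 I, 2 N, 1 O.
Implicit hydrogens by atom environment:
  4 × C: 3 H each → 12
  2 × C: 1 H each → 2
  1 × C: no H
  1 × I: no H
  1 × N: 2 H
  1 × N (charge +1): no H
  1 × O: no H
  Total hydrogens = 16.
Net charge +1.
Molecular formula: C7H16IN2O+

C7H16IN2O+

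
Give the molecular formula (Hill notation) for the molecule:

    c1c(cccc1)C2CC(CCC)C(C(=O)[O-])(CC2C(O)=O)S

Heavy atoms from the SMILES: 17 C, 4 O, 1 S.
Implicit hydrogens by atom environment:
  5 × C (aromatic): 1 H each → 5
  4 × C: 2 H each → 8
  3 × C: 1 H each → 3
  3 × C: no H
  2 × O: no H
  1 × C: 3 H
  1 × C (aromatic): no H
  1 × O: 1 H
  1 × O (charge -1): no H
  1 × S: 1 H
  Total hydrogens = 21.
Net charge -1.
Molecular formula: C17H21O4S-

C17H21O4S-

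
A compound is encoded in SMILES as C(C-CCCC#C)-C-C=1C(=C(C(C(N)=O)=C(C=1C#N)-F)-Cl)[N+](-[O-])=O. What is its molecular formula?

C16H15ClFN3O3

Heavy atoms from the SMILES: 16 C, 1 Cl, 1 F, 3 N, 3 O.
Implicit hydrogens by atom environment:
  6 × C: 2 H each → 12
  6 × C (aromatic): no H
  3 × C: no H
  2 × O: no H
  1 × C: 1 H
  1 × Cl: no H
  1 × F: no H
  1 × N: 2 H
  1 × N: no H
  1 × N (charge +1): no H
  1 × O (charge -1): no H
  Total hydrogens = 15.
Molecular formula: C16H15ClFN3O3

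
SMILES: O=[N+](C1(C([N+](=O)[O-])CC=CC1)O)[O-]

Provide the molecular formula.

Heavy atoms from the SMILES: 6 C, 2 N, 5 O.
Implicit hydrogens by atom environment:
  3 × C: 1 H each → 3
  2 × C: 2 H each → 4
  2 × N (charge +1): no H
  2 × O: no H
  2 × O (charge -1): no H
  1 × C: no H
  1 × O: 1 H
  Total hydrogens = 8.
Molecular formula: C6H8N2O5

C6H8N2O5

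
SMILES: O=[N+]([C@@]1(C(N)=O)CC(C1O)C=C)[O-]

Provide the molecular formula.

Heavy atoms from the SMILES: 7 C, 2 N, 4 O.
Implicit hydrogens by atom environment:
  3 × C: 1 H each → 3
  2 × C: 2 H each → 4
  2 × C: no H
  2 × O: no H
  1 × N: 2 H
  1 × N (charge +1): no H
  1 × O: 1 H
  1 × O (charge -1): no H
  Total hydrogens = 10.
Molecular formula: C7H10N2O4

C7H10N2O4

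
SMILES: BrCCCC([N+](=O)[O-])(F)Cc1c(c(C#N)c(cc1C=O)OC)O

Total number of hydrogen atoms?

Hydrogens are implicit in SMILES; fill each atom to its normal valence:
  5 × C (aromatic): no H
  4 × C: 2 H each → 8
  3 × O: no H
  2 × C: no H
  1 × Br: no H
  1 × C: 3 H
  1 × C (aromatic): 1 H
  1 × C: 1 H
  1 × F: no H
  1 × N: no H
  1 × N (charge +1): no H
  1 × O: 1 H
  1 × O (charge -1): no H
  Total hydrogens = 14.

14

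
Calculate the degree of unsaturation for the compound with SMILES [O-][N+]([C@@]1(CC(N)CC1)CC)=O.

Molecular formula from the SMILES: C7H14N2O2.
DoU = (2C + 2 + N − H − X)/2 = (2·7 + 2 + 2 − 14 − 0)/2 = 4/2 = 2.
(Structurally: 1 ring(s) + 1 π bond(s) = 2.)

2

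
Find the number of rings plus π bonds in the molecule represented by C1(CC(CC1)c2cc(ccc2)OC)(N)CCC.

Molecular formula from the SMILES: C15H23NO.
DoU = (2C + 2 + N − H − X)/2 = (2·15 + 2 + 1 − 23 − 0)/2 = 10/2 = 5.
(Structurally: 2 ring(s) + 3 π bond(s) = 5.)

5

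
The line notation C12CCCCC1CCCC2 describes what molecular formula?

Heavy atoms from the SMILES: 10 C.
Implicit hydrogens by atom environment:
  8 × C: 2 H each → 16
  2 × C: 1 H each → 2
  Total hydrogens = 18.
Molecular formula: C10H18

C10H18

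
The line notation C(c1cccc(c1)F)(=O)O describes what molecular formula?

Heavy atoms from the SMILES: 7 C, 1 F, 2 O.
Implicit hydrogens by atom environment:
  4 × C (aromatic): 1 H each → 4
  2 × C (aromatic): no H
  1 × C: no H
  1 × F: no H
  1 × O: 1 H
  1 × O: no H
  Total hydrogens = 5.
Molecular formula: C7H5FO2

C7H5FO2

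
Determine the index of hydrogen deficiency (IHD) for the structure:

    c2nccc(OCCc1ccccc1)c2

Molecular formula from the SMILES: C13H13NO.
DoU = (2C + 2 + N − H − X)/2 = (2·13 + 2 + 1 − 13 − 0)/2 = 16/2 = 8.
(Structurally: 2 ring(s) + 6 π bond(s) = 8.)

8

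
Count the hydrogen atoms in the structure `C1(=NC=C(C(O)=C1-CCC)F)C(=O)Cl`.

9

Hydrogens are implicit in SMILES; fill each atom to its normal valence:
  4 × C (aromatic): no H
  2 × C: 2 H each → 4
  1 × C: 3 H
  1 × C (aromatic): 1 H
  1 × C: no H
  1 × Cl: no H
  1 × F: no H
  1 × N (aromatic): no H
  1 × O: 1 H
  1 × O: no H
  Total hydrogens = 9.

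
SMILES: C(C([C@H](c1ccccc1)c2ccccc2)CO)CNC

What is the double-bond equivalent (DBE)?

Molecular formula from the SMILES: C18H23NO.
DoU = (2C + 2 + N − H − X)/2 = (2·18 + 2 + 1 − 23 − 0)/2 = 16/2 = 8.
(Structurally: 2 ring(s) + 6 π bond(s) = 8.)

8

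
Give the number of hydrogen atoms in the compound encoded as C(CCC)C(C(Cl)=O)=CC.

13

Hydrogens are implicit in SMILES; fill each atom to its normal valence:
  3 × C: 2 H each → 6
  2 × C: 3 H each → 6
  2 × C: no H
  1 × C: 1 H
  1 × Cl: no H
  1 × O: no H
  Total hydrogens = 13.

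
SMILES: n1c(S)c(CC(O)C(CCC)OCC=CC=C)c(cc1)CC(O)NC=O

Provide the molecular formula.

Heavy atoms from the SMILES: 19 C, 2 N, 4 O, 1 S.
Implicit hydrogens by atom environment:
  7 × C: 1 H each → 7
  6 × C: 2 H each → 12
  3 × C (aromatic): no H
  2 × C (aromatic): 1 H each → 2
  2 × O: 1 H each → 2
  2 × O: no H
  1 × C: 3 H
  1 × N: 1 H
  1 × N (aromatic): no H
  1 × S: 1 H
  Total hydrogens = 28.
Molecular formula: C19H28N2O4S

C19H28N2O4S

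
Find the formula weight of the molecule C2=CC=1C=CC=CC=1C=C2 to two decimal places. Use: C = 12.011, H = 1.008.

Molecular formula: C10H8.
M = 10×12.011 + 8×1.008 = 128.17 g/mol.

128.17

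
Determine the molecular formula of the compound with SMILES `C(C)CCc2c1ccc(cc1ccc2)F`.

C14H15F

Heavy atoms from the SMILES: 14 C, 1 F.
Implicit hydrogens by atom environment:
  6 × C (aromatic): 1 H each → 6
  4 × C (aromatic): no H
  3 × C: 2 H each → 6
  1 × C: 3 H
  1 × F: no H
  Total hydrogens = 15.
Molecular formula: C14H15F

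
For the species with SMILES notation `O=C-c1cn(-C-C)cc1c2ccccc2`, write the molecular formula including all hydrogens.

Heavy atoms from the SMILES: 13 C, 1 N, 1 O.
Implicit hydrogens by atom environment:
  7 × C (aromatic): 1 H each → 7
  3 × C (aromatic): no H
  1 × C: 3 H
  1 × C: 2 H
  1 × C: 1 H
  1 × N (aromatic): no H
  1 × O: no H
  Total hydrogens = 13.
Molecular formula: C13H13NO

C13H13NO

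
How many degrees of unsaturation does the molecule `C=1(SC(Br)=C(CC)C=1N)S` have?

3

Molecular formula from the SMILES: C6H8BrNS2.
DoU = (2C + 2 + N − H − X)/2 = (2·6 + 2 + 1 − 8 − 1)/2 = 6/2 = 3.
(Structurally: 1 ring(s) + 2 π bond(s) = 3.)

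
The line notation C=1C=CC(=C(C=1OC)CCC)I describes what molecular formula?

C10H13IO

Heavy atoms from the SMILES: 10 C, 1 I, 1 O.
Implicit hydrogens by atom environment:
  3 × C (aromatic): 1 H each → 3
  3 × C (aromatic): no H
  2 × C: 3 H each → 6
  2 × C: 2 H each → 4
  1 × I: no H
  1 × O: no H
  Total hydrogens = 13.
Molecular formula: C10H13IO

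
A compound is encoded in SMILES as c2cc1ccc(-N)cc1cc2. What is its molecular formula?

Heavy atoms from the SMILES: 10 C, 1 N.
Implicit hydrogens by atom environment:
  7 × C (aromatic): 1 H each → 7
  3 × C (aromatic): no H
  1 × N: 2 H
  Total hydrogens = 9.
Molecular formula: C10H9N

C10H9N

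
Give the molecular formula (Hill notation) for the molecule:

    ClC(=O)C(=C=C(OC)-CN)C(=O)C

Heavy atoms from the SMILES: 8 C, 1 Cl, 1 N, 3 O.
Implicit hydrogens by atom environment:
  5 × C: no H
  3 × O: no H
  2 × C: 3 H each → 6
  1 × C: 2 H
  1 × Cl: no H
  1 × N: 2 H
  Total hydrogens = 10.
Molecular formula: C8H10ClNO3

C8H10ClNO3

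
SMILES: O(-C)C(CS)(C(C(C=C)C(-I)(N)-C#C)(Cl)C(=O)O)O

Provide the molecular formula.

Heavy atoms from the SMILES: 11 C, 1 Cl, 1 I, 1 N, 4 O, 1 S.
Implicit hydrogens by atom environment:
  5 × C: no H
  3 × C: 1 H each → 3
  2 × C: 2 H each → 4
  2 × O: 1 H each → 2
  2 × O: no H
  1 × C: 3 H
  1 × Cl: no H
  1 × I: no H
  1 × N: 2 H
  1 × S: 1 H
  Total hydrogens = 15.
Molecular formula: C11H15ClINO4S

C11H15ClINO4S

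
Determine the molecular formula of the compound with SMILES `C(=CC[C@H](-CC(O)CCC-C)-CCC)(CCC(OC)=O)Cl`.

C17H31ClO3

Heavy atoms from the SMILES: 17 C, 1 Cl, 3 O.
Implicit hydrogens by atom environment:
  9 × C: 2 H each → 18
  3 × C: 3 H each → 9
  3 × C: 1 H each → 3
  2 × C: no H
  2 × O: no H
  1 × Cl: no H
  1 × O: 1 H
  Total hydrogens = 31.
Molecular formula: C17H31ClO3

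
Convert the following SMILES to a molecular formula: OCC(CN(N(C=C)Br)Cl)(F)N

Heavy atoms from the SMILES: 1 Br, 5 C, 1 Cl, 1 F, 3 N, 1 O.
Implicit hydrogens by atom environment:
  3 × C: 2 H each → 6
  2 × N: no H
  1 × Br: no H
  1 × C: 1 H
  1 × C: no H
  1 × Cl: no H
  1 × F: no H
  1 × N: 2 H
  1 × O: 1 H
  Total hydrogens = 10.
Molecular formula: C5H10BrClFN3O

C5H10BrClFN3O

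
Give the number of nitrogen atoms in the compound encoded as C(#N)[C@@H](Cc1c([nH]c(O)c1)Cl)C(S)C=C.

The symbol for nitrogen appears 2 times in the SMILES.

2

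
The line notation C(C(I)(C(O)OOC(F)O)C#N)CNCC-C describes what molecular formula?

C9H16FIN2O4

Heavy atoms from the SMILES: 9 C, 1 F, 1 I, 2 N, 4 O.
Implicit hydrogens by atom environment:
  4 × C: 2 H each → 8
  2 × C: 1 H each → 2
  2 × C: no H
  2 × O: 1 H each → 2
  2 × O: no H
  1 × C: 3 H
  1 × F: no H
  1 × I: no H
  1 × N: 1 H
  1 × N: no H
  Total hydrogens = 16.
Molecular formula: C9H16FIN2O4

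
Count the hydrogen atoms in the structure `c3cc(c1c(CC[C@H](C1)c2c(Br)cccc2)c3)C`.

17

Hydrogens are implicit in SMILES; fill each atom to its normal valence:
  7 × C (aromatic): 1 H each → 7
  5 × C (aromatic): no H
  3 × C: 2 H each → 6
  1 × Br: no H
  1 × C: 3 H
  1 × C: 1 H
  Total hydrogens = 17.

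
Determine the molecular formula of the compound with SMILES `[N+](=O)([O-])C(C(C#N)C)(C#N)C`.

C6H7N3O2

Heavy atoms from the SMILES: 6 C, 3 N, 2 O.
Implicit hydrogens by atom environment:
  3 × C: no H
  2 × C: 3 H each → 6
  2 × N: no H
  1 × C: 1 H
  1 × N (charge +1): no H
  1 × O: no H
  1 × O (charge -1): no H
  Total hydrogens = 7.
Molecular formula: C6H7N3O2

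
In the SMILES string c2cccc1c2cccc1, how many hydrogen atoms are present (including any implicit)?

8

Hydrogens are implicit in SMILES; fill each atom to its normal valence:
  8 × C (aromatic): 1 H each → 8
  2 × C (aromatic): no H
  Total hydrogens = 8.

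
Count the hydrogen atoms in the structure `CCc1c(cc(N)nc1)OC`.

Hydrogens are implicit in SMILES; fill each atom to its normal valence:
  3 × C (aromatic): no H
  2 × C: 3 H each → 6
  2 × C (aromatic): 1 H each → 2
  1 × C: 2 H
  1 × N: 2 H
  1 × N (aromatic): no H
  1 × O: no H
  Total hydrogens = 12.

12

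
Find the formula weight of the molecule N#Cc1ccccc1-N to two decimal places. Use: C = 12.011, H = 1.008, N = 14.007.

Molecular formula: C7H6N2.
M = 7×12.011 + 6×1.008 + 2×14.007 = 118.14 g/mol.

118.14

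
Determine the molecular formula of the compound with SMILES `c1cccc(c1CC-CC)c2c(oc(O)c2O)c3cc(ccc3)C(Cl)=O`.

C21H19ClO4

Heavy atoms from the SMILES: 21 C, 1 Cl, 4 O.
Implicit hydrogens by atom environment:
  8 × C (aromatic): 1 H each → 8
  8 × C (aromatic): no H
  3 × C: 2 H each → 6
  2 × O: 1 H each → 2
  1 × C: 3 H
  1 × C: no H
  1 × Cl: no H
  1 × O (aromatic): no H
  1 × O: no H
  Total hydrogens = 19.
Molecular formula: C21H19ClO4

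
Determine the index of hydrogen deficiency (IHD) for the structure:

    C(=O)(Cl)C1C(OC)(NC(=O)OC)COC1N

Molecular formula from the SMILES: C8H13ClN2O5.
DoU = (2C + 2 + N − H − X)/2 = (2·8 + 2 + 2 − 13 − 1)/2 = 6/2 = 3.
(Structurally: 1 ring(s) + 2 π bond(s) = 3.)

3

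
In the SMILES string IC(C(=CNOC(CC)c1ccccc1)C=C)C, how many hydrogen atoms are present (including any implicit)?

Hydrogens are implicit in SMILES; fill each atom to its normal valence:
  5 × C (aromatic): 1 H each → 5
  4 × C: 1 H each → 4
  2 × C: 3 H each → 6
  2 × C: 2 H each → 4
  1 × C: no H
  1 × C (aromatic): no H
  1 × I: no H
  1 × N: 1 H
  1 × O: no H
  Total hydrogens = 20.

20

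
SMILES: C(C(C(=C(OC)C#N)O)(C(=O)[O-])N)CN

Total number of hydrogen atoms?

12

Hydrogens are implicit in SMILES; fill each atom to its normal valence:
  5 × C: no H
  2 × C: 2 H each → 4
  2 × N: 2 H each → 4
  2 × O: no H
  1 × C: 3 H
  1 × N: no H
  1 × O: 1 H
  1 × O (charge -1): no H
  Total hydrogens = 12.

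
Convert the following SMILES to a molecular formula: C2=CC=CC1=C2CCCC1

Heavy atoms from the SMILES: 10 C.
Implicit hydrogens by atom environment:
  4 × C: 2 H each → 8
  4 × C (aromatic): 1 H each → 4
  2 × C (aromatic): no H
  Total hydrogens = 12.
Molecular formula: C10H12

C10H12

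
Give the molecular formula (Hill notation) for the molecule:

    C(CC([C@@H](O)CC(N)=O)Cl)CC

Heavy atoms from the SMILES: 8 C, 1 Cl, 1 N, 2 O.
Implicit hydrogens by atom environment:
  4 × C: 2 H each → 8
  2 × C: 1 H each → 2
  1 × C: 3 H
  1 × C: no H
  1 × Cl: no H
  1 × N: 2 H
  1 × O: 1 H
  1 × O: no H
  Total hydrogens = 16.
Molecular formula: C8H16ClNO2

C8H16ClNO2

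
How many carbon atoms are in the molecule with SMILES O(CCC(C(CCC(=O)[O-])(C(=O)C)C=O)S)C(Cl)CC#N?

13

The symbol for carbon appears 13 times in the SMILES. (Cl is a single chlorine, not C + l.)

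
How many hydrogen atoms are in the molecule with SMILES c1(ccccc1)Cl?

Hydrogens are implicit in SMILES; fill each atom to its normal valence:
  5 × C (aromatic): 1 H each → 5
  1 × C (aromatic): no H
  1 × Cl: no H
  Total hydrogens = 5.

5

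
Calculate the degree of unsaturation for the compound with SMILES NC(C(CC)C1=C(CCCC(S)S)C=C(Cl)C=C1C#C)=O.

7

Molecular formula from the SMILES: C16H20ClNOS2.
DoU = (2C + 2 + N − H − X)/2 = (2·16 + 2 + 1 − 20 − 1)/2 = 14/2 = 7.
(Structurally: 1 ring(s) + 6 π bond(s) = 7.)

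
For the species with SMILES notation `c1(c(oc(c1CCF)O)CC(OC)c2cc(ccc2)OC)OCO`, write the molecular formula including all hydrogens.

Heavy atoms from the SMILES: 17 C, 1 F, 6 O.
Implicit hydrogens by atom environment:
  6 × C (aromatic): no H
  4 × C: 2 H each → 8
  4 × C (aromatic): 1 H each → 4
  3 × O: no H
  2 × C: 3 H each → 6
  2 × O: 1 H each → 2
  1 × C: 1 H
  1 × F: no H
  1 × O (aromatic): no H
  Total hydrogens = 21.
Molecular formula: C17H21FO6

C17H21FO6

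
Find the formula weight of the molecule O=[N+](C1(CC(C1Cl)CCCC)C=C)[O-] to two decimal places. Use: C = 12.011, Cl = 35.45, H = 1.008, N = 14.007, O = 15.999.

217.69

Molecular formula: C10H16ClNO2.
M = 10×12.011 + 1×35.45 + 16×1.008 + 1×14.007 + 2×15.999 = 217.69 g/mol.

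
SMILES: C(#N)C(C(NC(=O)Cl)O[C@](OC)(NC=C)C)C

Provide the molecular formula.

Heavy atoms from the SMILES: 10 C, 1 Cl, 3 N, 3 O.
Implicit hydrogens by atom environment:
  3 × C: 3 H each → 9
  3 × C: 1 H each → 3
  3 × C: no H
  3 × O: no H
  2 × N: 1 H each → 2
  1 × C: 2 H
  1 × Cl: no H
  1 × N: no H
  Total hydrogens = 16.
Molecular formula: C10H16ClN3O3

C10H16ClN3O3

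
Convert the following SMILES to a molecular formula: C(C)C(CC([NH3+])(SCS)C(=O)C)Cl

Heavy atoms from the SMILES: 8 C, 1 Cl, 1 N, 1 O, 2 S.
Implicit hydrogens by atom environment:
  3 × C: 2 H each → 6
  2 × C: 3 H each → 6
  2 × C: no H
  1 × C: 1 H
  1 × Cl: no H
  1 × N (charge +1): 3 H
  1 × O: no H
  1 × S: 1 H
  1 × S: no H
  Total hydrogens = 17.
Net charge +1.
Molecular formula: C8H17ClNOS2+

C8H17ClNOS2+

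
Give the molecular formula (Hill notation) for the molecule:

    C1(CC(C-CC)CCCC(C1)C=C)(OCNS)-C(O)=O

Heavy atoms from the SMILES: 15 C, 1 N, 3 O, 1 S.
Implicit hydrogens by atom environment:
  9 × C: 2 H each → 18
  3 × C: 1 H each → 3
  2 × C: no H
  2 × O: no H
  1 × C: 3 H
  1 × N: 1 H
  1 × O: 1 H
  1 × S: 1 H
  Total hydrogens = 27.
Molecular formula: C15H27NO3S

C15H27NO3S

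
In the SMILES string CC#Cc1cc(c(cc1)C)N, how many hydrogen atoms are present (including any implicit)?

11

Hydrogens are implicit in SMILES; fill each atom to its normal valence:
  3 × C (aromatic): 1 H each → 3
  3 × C (aromatic): no H
  2 × C: 3 H each → 6
  2 × C: no H
  1 × N: 2 H
  Total hydrogens = 11.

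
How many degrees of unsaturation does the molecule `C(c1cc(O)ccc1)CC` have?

4

Molecular formula from the SMILES: C9H12O.
DoU = (2C + 2 + N − H − X)/2 = (2·9 + 2 + 0 − 12 − 0)/2 = 8/2 = 4.
(Structurally: 1 ring(s) + 3 π bond(s) = 4.)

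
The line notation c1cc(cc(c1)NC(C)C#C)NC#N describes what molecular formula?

C11H11N3

Heavy atoms from the SMILES: 11 C, 3 N.
Implicit hydrogens by atom environment:
  4 × C (aromatic): 1 H each → 4
  2 × C: 1 H each → 2
  2 × C (aromatic): no H
  2 × C: no H
  2 × N: 1 H each → 2
  1 × C: 3 H
  1 × N: no H
  Total hydrogens = 11.
Molecular formula: C11H11N3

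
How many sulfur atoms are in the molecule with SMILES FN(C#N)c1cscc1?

The symbol for sulfur appears 1 time in the SMILES.

1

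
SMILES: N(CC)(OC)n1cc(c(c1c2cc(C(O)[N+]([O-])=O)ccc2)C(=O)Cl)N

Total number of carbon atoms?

15

The symbol for carbon appears 15 times in the SMILES. Lowercase c denotes aromatic carbon and counts toward C.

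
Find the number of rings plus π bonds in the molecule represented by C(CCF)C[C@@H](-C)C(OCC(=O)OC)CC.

Molecular formula from the SMILES: C12H23FO3.
DoU = (2C + 2 + N − H − X)/2 = (2·12 + 2 + 0 − 23 − 1)/2 = 2/2 = 1.
(Structurally: 0 ring(s) + 1 π bond(s) = 1.)

1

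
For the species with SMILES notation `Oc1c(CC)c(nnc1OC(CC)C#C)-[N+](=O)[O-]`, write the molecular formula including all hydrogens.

Heavy atoms from the SMILES: 11 C, 3 N, 4 O.
Implicit hydrogens by atom environment:
  4 × C (aromatic): no H
  2 × C: 3 H each → 6
  2 × C: 2 H each → 4
  2 × C: 1 H each → 2
  2 × N (aromatic): no H
  2 × O: no H
  1 × C: no H
  1 × N (charge +1): no H
  1 × O: 1 H
  1 × O (charge -1): no H
  Total hydrogens = 13.
Molecular formula: C11H13N3O4

C11H13N3O4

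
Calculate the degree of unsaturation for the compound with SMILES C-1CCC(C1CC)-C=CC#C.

Molecular formula from the SMILES: C11H16.
DoU = (2C + 2 + N − H − X)/2 = (2·11 + 2 + 0 − 16 − 0)/2 = 8/2 = 4.
(Structurally: 1 ring(s) + 3 π bond(s) = 4.)

4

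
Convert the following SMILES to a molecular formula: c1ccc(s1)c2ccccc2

C10H8S

Heavy atoms from the SMILES: 10 C, 1 S.
Implicit hydrogens by atom environment:
  8 × C (aromatic): 1 H each → 8
  2 × C (aromatic): no H
  1 × S (aromatic): no H
  Total hydrogens = 8.
Molecular formula: C10H8S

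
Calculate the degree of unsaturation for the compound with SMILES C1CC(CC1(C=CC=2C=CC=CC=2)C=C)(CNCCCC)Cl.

Molecular formula from the SMILES: C20H28ClN.
DoU = (2C + 2 + N − H − X)/2 = (2·20 + 2 + 1 − 28 − 1)/2 = 14/2 = 7.
(Structurally: 2 ring(s) + 5 π bond(s) = 7.)

7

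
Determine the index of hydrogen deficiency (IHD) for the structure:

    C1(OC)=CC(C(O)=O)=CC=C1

5

Molecular formula from the SMILES: C8H8O3.
DoU = (2C + 2 + N − H − X)/2 = (2·8 + 2 + 0 − 8 − 0)/2 = 10/2 = 5.
(Structurally: 1 ring(s) + 4 π bond(s) = 5.)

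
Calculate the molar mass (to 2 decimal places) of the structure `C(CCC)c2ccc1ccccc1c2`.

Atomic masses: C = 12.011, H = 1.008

Molecular formula: C14H16.
M = 14×12.011 + 16×1.008 = 184.28 g/mol.

184.28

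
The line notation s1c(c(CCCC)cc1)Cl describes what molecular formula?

C8H11ClS

Heavy atoms from the SMILES: 8 C, 1 Cl, 1 S.
Implicit hydrogens by atom environment:
  3 × C: 2 H each → 6
  2 × C (aromatic): 1 H each → 2
  2 × C (aromatic): no H
  1 × C: 3 H
  1 × Cl: no H
  1 × S (aromatic): no H
  Total hydrogens = 11.
Molecular formula: C8H11ClS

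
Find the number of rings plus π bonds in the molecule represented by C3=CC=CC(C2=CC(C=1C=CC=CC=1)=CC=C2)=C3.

12

Molecular formula from the SMILES: C18H14.
DoU = (2C + 2 + N − H − X)/2 = (2·18 + 2 + 0 − 14 − 0)/2 = 24/2 = 12.
(Structurally: 3 ring(s) + 9 π bond(s) = 12.)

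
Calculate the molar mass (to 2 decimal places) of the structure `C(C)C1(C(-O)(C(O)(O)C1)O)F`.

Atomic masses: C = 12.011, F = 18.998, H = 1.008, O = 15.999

Molecular formula: C6H11FO4.
M = 6×12.011 + 1×18.998 + 11×1.008 + 4×15.999 = 166.15 g/mol.

166.15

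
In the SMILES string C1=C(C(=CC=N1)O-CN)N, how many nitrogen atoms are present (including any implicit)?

3

The symbol for nitrogen appears 3 times in the SMILES.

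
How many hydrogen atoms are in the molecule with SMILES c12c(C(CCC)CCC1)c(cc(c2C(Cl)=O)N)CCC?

Hydrogens are implicit in SMILES; fill each atom to its normal valence:
  7 × C: 2 H each → 14
  5 × C (aromatic): no H
  2 × C: 3 H each → 6
  1 × C (aromatic): 1 H
  1 × C: 1 H
  1 × C: no H
  1 × Cl: no H
  1 × N: 2 H
  1 × O: no H
  Total hydrogens = 24.

24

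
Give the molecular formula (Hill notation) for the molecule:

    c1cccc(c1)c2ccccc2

Heavy atoms from the SMILES: 12 C.
Implicit hydrogens by atom environment:
  10 × C (aromatic): 1 H each → 10
  2 × C (aromatic): no H
  Total hydrogens = 10.
Molecular formula: C12H10

C12H10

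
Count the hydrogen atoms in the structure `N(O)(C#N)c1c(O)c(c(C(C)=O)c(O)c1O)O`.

Hydrogens are implicit in SMILES; fill each atom to its normal valence:
  6 × C (aromatic): no H
  5 × O: 1 H each → 5
  2 × C: no H
  2 × N: no H
  1 × C: 3 H
  1 × O: no H
  Total hydrogens = 8.

8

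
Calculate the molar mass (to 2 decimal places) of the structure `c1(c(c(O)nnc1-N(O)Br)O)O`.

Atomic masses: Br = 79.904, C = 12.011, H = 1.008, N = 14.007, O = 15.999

Molecular formula: C4H4BrN3O4.
M = 1×79.904 + 4×12.011 + 4×1.008 + 3×14.007 + 4×15.999 = 238.00 g/mol.

238.00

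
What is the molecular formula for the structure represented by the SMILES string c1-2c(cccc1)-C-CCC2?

C10H12

Heavy atoms from the SMILES: 10 C.
Implicit hydrogens by atom environment:
  4 × C: 2 H each → 8
  4 × C (aromatic): 1 H each → 4
  2 × C (aromatic): no H
  Total hydrogens = 12.
Molecular formula: C10H12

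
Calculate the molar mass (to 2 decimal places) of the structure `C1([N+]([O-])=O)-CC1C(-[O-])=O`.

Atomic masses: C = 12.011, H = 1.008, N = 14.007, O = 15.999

130.08

Molecular formula: C4H4NO4-.
M = 4×12.011 + 4×1.008 + 1×14.007 + 4×15.999 = 130.08 g/mol.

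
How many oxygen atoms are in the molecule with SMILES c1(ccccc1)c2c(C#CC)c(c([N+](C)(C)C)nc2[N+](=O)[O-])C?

The symbol for oxygen appears 2 times in the SMILES.

2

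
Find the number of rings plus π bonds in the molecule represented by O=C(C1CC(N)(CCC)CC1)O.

2

Molecular formula from the SMILES: C9H17NO2.
DoU = (2C + 2 + N − H − X)/2 = (2·9 + 2 + 1 − 17 − 0)/2 = 4/2 = 2.
(Structurally: 1 ring(s) + 1 π bond(s) = 2.)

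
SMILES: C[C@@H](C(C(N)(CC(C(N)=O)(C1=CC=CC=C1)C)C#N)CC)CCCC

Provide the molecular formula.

C21H33N3O

Heavy atoms from the SMILES: 21 C, 3 N, 1 O.
Implicit hydrogens by atom environment:
  5 × C: 2 H each → 10
  5 × C (aromatic): 1 H each → 5
  4 × C: 3 H each → 12
  4 × C: no H
  2 × C: 1 H each → 2
  2 × N: 2 H each → 4
  1 × C (aromatic): no H
  1 × N: no H
  1 × O: no H
  Total hydrogens = 33.
Molecular formula: C21H33N3O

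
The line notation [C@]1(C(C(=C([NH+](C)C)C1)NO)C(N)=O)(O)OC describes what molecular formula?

C9H18N3O4+

Heavy atoms from the SMILES: 9 C, 3 N, 4 O.
Implicit hydrogens by atom environment:
  4 × C: no H
  3 × C: 3 H each → 9
  2 × O: 1 H each → 2
  2 × O: no H
  1 × C: 2 H
  1 × C: 1 H
  1 × N: 2 H
  1 × N: 1 H
  1 × N (charge +1): 1 H
  Total hydrogens = 18.
Net charge +1.
Molecular formula: C9H18N3O4+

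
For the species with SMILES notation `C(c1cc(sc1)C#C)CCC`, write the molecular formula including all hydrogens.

C10H12S

Heavy atoms from the SMILES: 10 C, 1 S.
Implicit hydrogens by atom environment:
  3 × C: 2 H each → 6
  2 × C (aromatic): 1 H each → 2
  2 × C (aromatic): no H
  1 × C: 3 H
  1 × C: 1 H
  1 × C: no H
  1 × S (aromatic): no H
  Total hydrogens = 12.
Molecular formula: C10H12S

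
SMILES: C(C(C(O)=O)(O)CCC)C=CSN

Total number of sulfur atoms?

The symbol for sulfur appears 1 time in the SMILES.

1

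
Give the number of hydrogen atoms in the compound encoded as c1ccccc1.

Hydrogens are implicit in SMILES; fill each atom to its normal valence:
  6 × C (aromatic): 1 H each → 6
  Total hydrogens = 6.

6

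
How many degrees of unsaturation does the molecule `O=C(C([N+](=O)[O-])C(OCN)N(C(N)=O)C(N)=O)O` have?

4

Molecular formula from the SMILES: C6H11N5O7.
DoU = (2C + 2 + N − H − X)/2 = (2·6 + 2 + 5 − 11 − 0)/2 = 8/2 = 4.
(Structurally: 0 ring(s) + 4 π bond(s) = 4.)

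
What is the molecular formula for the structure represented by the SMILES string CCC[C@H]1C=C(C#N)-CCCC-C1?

C12H19N

Heavy atoms from the SMILES: 12 C, 1 N.
Implicit hydrogens by atom environment:
  7 × C: 2 H each → 14
  2 × C: 1 H each → 2
  2 × C: no H
  1 × C: 3 H
  1 × N: no H
  Total hydrogens = 19.
Molecular formula: C12H19N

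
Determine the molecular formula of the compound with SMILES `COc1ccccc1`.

C7H8O

Heavy atoms from the SMILES: 7 C, 1 O.
Implicit hydrogens by atom environment:
  5 × C (aromatic): 1 H each → 5
  1 × C: 3 H
  1 × C (aromatic): no H
  1 × O: no H
  Total hydrogens = 8.
Molecular formula: C7H8O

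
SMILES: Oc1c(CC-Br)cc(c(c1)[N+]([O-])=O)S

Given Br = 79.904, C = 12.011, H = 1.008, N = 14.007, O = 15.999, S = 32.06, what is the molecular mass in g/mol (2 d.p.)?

Molecular formula: C8H8BrNO3S.
M = 1×79.904 + 8×12.011 + 8×1.008 + 1×14.007 + 3×15.999 + 1×32.06 = 278.12 g/mol.

278.12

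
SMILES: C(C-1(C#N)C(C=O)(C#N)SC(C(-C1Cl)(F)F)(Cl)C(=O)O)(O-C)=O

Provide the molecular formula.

C11H6Cl2F2N2O5S

Heavy atoms from the SMILES: 11 C, 2 Cl, 2 F, 2 N, 5 O, 1 S.
Implicit hydrogens by atom environment:
  8 × C: no H
  4 × O: no H
  2 × C: 1 H each → 2
  2 × Cl: no H
  2 × F: no H
  2 × N: no H
  1 × C: 3 H
  1 × O: 1 H
  1 × S: no H
  Total hydrogens = 6.
Molecular formula: C11H6Cl2F2N2O5S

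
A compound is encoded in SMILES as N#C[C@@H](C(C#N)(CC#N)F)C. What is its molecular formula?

Heavy atoms from the SMILES: 7 C, 1 F, 3 N.
Implicit hydrogens by atom environment:
  4 × C: no H
  3 × N: no H
  1 × C: 3 H
  1 × C: 2 H
  1 × C: 1 H
  1 × F: no H
  Total hydrogens = 6.
Molecular formula: C7H6FN3

C7H6FN3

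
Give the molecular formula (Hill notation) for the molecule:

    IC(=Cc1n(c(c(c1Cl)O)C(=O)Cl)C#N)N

C8H4Cl2IN3O2

Heavy atoms from the SMILES: 8 C, 2 Cl, 1 I, 3 N, 2 O.
Implicit hydrogens by atom environment:
  4 × C (aromatic): no H
  3 × C: no H
  2 × Cl: no H
  1 × C: 1 H
  1 × I: no H
  1 × N: 2 H
  1 × N (aromatic): no H
  1 × N: no H
  1 × O: 1 H
  1 × O: no H
  Total hydrogens = 4.
Molecular formula: C8H4Cl2IN3O2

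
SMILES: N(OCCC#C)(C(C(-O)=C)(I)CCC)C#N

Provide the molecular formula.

Heavy atoms from the SMILES: 11 C, 1 I, 2 N, 2 O.
Implicit hydrogens by atom environment:
  5 × C: 2 H each → 10
  4 × C: no H
  2 × N: no H
  1 × C: 3 H
  1 × C: 1 H
  1 × I: no H
  1 × O: 1 H
  1 × O: no H
  Total hydrogens = 15.
Molecular formula: C11H15IN2O2

C11H15IN2O2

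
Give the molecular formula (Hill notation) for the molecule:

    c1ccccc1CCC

Heavy atoms from the SMILES: 9 C.
Implicit hydrogens by atom environment:
  5 × C (aromatic): 1 H each → 5
  2 × C: 2 H each → 4
  1 × C: 3 H
  1 × C (aromatic): no H
  Total hydrogens = 12.
Molecular formula: C9H12

C9H12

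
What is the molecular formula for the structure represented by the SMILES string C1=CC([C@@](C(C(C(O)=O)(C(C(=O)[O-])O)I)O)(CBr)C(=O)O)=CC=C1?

C14H13BrIO8-

Heavy atoms from the SMILES: 1 Br, 14 C, 1 I, 8 O.
Implicit hydrogens by atom environment:
  5 × C (aromatic): 1 H each → 5
  5 × C: no H
  4 × O: 1 H each → 4
  3 × O: no H
  2 × C: 1 H each → 2
  1 × Br: no H
  1 × C: 2 H
  1 × C (aromatic): no H
  1 × I: no H
  1 × O (charge -1): no H
  Total hydrogens = 13.
Net charge -1.
Molecular formula: C14H13BrIO8-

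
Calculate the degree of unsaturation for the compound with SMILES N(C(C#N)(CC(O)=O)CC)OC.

3

Molecular formula from the SMILES: C7H12N2O3.
DoU = (2C + 2 + N − H − X)/2 = (2·7 + 2 + 2 − 12 − 0)/2 = 6/2 = 3.
(Structurally: 0 ring(s) + 3 π bond(s) = 3.)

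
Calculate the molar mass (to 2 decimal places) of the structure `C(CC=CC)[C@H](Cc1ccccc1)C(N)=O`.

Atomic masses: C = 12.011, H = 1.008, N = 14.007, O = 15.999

Molecular formula: C14H19NO.
M = 14×12.011 + 19×1.008 + 1×14.007 + 1×15.999 = 217.31 g/mol.

217.31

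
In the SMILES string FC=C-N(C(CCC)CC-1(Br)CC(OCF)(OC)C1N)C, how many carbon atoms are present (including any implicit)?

14

The symbol for carbon appears 14 times in the SMILES.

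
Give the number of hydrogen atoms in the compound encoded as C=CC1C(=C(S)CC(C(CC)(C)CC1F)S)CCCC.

29

Hydrogens are implicit in SMILES; fill each atom to its normal valence:
  7 × C: 2 H each → 14
  4 × C: 1 H each → 4
  3 × C: 3 H each → 9
  3 × C: no H
  2 × S: 1 H each → 2
  1 × F: no H
  Total hydrogens = 29.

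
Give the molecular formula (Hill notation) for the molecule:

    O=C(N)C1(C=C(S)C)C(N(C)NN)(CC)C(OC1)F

Heavy atoms from the SMILES: 11 C, 1 F, 4 N, 2 O, 1 S.
Implicit hydrogens by atom environment:
  4 × C: no H
  3 × C: 3 H each → 9
  2 × C: 2 H each → 4
  2 × C: 1 H each → 2
  2 × N: 2 H each → 4
  2 × O: no H
  1 × F: no H
  1 × N: 1 H
  1 × N: no H
  1 × S: 1 H
  Total hydrogens = 21.
Molecular formula: C11H21FN4O2S

C11H21FN4O2S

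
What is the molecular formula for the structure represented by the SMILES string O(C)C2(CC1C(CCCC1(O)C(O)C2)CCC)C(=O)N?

Heavy atoms from the SMILES: 15 C, 1 N, 4 O.
Implicit hydrogens by atom environment:
  7 × C: 2 H each → 14
  3 × C: 1 H each → 3
  3 × C: no H
  2 × C: 3 H each → 6
  2 × O: 1 H each → 2
  2 × O: no H
  1 × N: 2 H
  Total hydrogens = 27.
Molecular formula: C15H27NO4

C15H27NO4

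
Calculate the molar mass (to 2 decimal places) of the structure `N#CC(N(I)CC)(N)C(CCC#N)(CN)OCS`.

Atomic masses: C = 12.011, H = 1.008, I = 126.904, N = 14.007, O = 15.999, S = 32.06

383.25

Molecular formula: C10H18IN5OS.
M = 10×12.011 + 18×1.008 + 1×126.904 + 5×14.007 + 1×15.999 + 1×32.06 = 383.25 g/mol.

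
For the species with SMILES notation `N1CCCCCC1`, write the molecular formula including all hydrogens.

C6H13N

Heavy atoms from the SMILES: 6 C, 1 N.
Implicit hydrogens by atom environment:
  6 × C: 2 H each → 12
  1 × N: 1 H
  Total hydrogens = 13.
Molecular formula: C6H13N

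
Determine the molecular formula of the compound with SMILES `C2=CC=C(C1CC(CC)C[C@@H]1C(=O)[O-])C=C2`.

Heavy atoms from the SMILES: 14 C, 2 O.
Implicit hydrogens by atom environment:
  5 × C (aromatic): 1 H each → 5
  3 × C: 2 H each → 6
  3 × C: 1 H each → 3
  1 × C: 3 H
  1 × C: no H
  1 × C (aromatic): no H
  1 × O: no H
  1 × O (charge -1): no H
  Total hydrogens = 17.
Net charge -1.
Molecular formula: C14H17O2-

C14H17O2-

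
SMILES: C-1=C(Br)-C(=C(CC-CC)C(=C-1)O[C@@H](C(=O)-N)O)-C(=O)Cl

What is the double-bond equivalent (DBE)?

Molecular formula from the SMILES: C13H15BrClNO4.
DoU = (2C + 2 + N − H − X)/2 = (2·13 + 2 + 1 − 15 − 2)/2 = 12/2 = 6.
(Structurally: 1 ring(s) + 5 π bond(s) = 6.)

6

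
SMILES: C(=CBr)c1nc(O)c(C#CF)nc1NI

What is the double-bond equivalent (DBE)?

7

Molecular formula from the SMILES: C8H4BrFIN3O.
DoU = (2C + 2 + N − H − X)/2 = (2·8 + 2 + 3 − 4 − 3)/2 = 14/2 = 7.
(Structurally: 1 ring(s) + 6 π bond(s) = 7.)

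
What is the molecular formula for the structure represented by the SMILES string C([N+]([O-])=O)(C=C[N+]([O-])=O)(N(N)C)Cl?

C4H7ClN4O4

Heavy atoms from the SMILES: 4 C, 1 Cl, 4 N, 4 O.
Implicit hydrogens by atom environment:
  2 × C: 1 H each → 2
  2 × N (charge +1): no H
  2 × O: no H
  2 × O (charge -1): no H
  1 × C: 3 H
  1 × C: no H
  1 × Cl: no H
  1 × N: 2 H
  1 × N: no H
  Total hydrogens = 7.
Molecular formula: C4H7ClN4O4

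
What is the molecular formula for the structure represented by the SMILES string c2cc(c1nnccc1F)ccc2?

C10H7FN2

Heavy atoms from the SMILES: 10 C, 1 F, 2 N.
Implicit hydrogens by atom environment:
  7 × C (aromatic): 1 H each → 7
  3 × C (aromatic): no H
  2 × N (aromatic): no H
  1 × F: no H
  Total hydrogens = 7.
Molecular formula: C10H7FN2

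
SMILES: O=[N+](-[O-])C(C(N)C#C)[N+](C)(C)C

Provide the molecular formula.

Heavy atoms from the SMILES: 7 C, 3 N, 2 O.
Implicit hydrogens by atom environment:
  3 × C: 3 H each → 9
  3 × C: 1 H each → 3
  2 × N (charge +1): no H
  1 × C: no H
  1 × N: 2 H
  1 × O: no H
  1 × O (charge -1): no H
  Total hydrogens = 14.
Net charge +1.
Molecular formula: C7H14N3O2+

C7H14N3O2+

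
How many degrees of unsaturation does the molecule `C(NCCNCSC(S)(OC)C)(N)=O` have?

1

Molecular formula from the SMILES: C7H17N3O2S2.
DoU = (2C + 2 + N − H − X)/2 = (2·7 + 2 + 3 − 17 − 0)/2 = 2/2 = 1.
(Structurally: 0 ring(s) + 1 π bond(s) = 1.)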